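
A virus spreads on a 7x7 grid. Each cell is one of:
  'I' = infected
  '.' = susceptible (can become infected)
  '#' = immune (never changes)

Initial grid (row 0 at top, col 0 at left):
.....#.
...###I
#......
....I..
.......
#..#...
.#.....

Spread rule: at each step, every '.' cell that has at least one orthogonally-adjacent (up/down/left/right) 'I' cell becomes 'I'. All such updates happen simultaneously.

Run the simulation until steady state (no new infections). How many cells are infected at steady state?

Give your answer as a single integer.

Step 0 (initial): 2 infected
Step 1: +6 new -> 8 infected
Step 2: +7 new -> 15 infected
Step 3: +6 new -> 21 infected
Step 4: +8 new -> 29 infected
Step 5: +6 new -> 35 infected
Step 6: +3 new -> 38 infected
Step 7: +2 new -> 40 infected
Step 8: +0 new -> 40 infected

Answer: 40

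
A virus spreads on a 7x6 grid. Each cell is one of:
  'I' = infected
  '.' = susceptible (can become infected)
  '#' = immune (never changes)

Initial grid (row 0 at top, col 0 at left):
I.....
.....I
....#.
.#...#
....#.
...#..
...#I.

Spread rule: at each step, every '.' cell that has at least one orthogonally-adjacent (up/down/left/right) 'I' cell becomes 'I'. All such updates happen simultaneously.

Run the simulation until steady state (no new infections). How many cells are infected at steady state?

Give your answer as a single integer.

Step 0 (initial): 3 infected
Step 1: +7 new -> 10 infected
Step 2: +6 new -> 16 infected
Step 3: +6 new -> 22 infected
Step 4: +3 new -> 25 infected
Step 5: +5 new -> 30 infected
Step 6: +3 new -> 33 infected
Step 7: +2 new -> 35 infected
Step 8: +1 new -> 36 infected
Step 9: +0 new -> 36 infected

Answer: 36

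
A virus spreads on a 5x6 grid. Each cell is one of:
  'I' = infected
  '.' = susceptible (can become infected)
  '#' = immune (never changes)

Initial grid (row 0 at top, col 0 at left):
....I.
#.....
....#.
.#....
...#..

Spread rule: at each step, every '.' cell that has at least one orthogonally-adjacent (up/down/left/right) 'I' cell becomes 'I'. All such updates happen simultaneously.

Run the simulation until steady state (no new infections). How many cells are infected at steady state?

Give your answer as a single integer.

Step 0 (initial): 1 infected
Step 1: +3 new -> 4 infected
Step 2: +3 new -> 7 infected
Step 3: +4 new -> 11 infected
Step 4: +5 new -> 16 infected
Step 5: +4 new -> 20 infected
Step 6: +3 new -> 23 infected
Step 7: +2 new -> 25 infected
Step 8: +1 new -> 26 infected
Step 9: +0 new -> 26 infected

Answer: 26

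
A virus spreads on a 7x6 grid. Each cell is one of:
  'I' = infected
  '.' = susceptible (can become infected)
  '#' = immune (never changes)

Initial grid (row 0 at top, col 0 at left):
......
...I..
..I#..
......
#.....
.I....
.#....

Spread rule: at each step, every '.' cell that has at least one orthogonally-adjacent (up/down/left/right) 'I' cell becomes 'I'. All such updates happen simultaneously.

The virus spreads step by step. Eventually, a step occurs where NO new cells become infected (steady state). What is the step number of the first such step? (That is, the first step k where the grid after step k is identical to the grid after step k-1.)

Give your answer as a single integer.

Step 0 (initial): 3 infected
Step 1: +8 new -> 11 infected
Step 2: +12 new -> 23 infected
Step 3: +9 new -> 32 infected
Step 4: +5 new -> 37 infected
Step 5: +2 new -> 39 infected
Step 6: +0 new -> 39 infected

Answer: 6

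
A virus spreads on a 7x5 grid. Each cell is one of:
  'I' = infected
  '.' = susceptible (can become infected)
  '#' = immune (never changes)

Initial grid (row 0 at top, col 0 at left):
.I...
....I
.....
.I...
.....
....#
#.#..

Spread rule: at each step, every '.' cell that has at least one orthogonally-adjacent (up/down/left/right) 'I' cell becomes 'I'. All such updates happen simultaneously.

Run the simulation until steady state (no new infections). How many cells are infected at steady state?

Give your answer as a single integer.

Step 0 (initial): 3 infected
Step 1: +10 new -> 13 infected
Step 2: +11 new -> 24 infected
Step 3: +5 new -> 29 infected
Step 4: +1 new -> 30 infected
Step 5: +1 new -> 31 infected
Step 6: +1 new -> 32 infected
Step 7: +0 new -> 32 infected

Answer: 32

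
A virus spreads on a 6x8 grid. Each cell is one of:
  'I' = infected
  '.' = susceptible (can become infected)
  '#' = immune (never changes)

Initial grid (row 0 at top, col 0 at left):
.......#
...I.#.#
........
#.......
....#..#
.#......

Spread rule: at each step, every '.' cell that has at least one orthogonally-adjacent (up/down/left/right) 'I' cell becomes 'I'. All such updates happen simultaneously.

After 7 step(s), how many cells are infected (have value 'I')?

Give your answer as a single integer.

Step 0 (initial): 1 infected
Step 1: +4 new -> 5 infected
Step 2: +6 new -> 11 infected
Step 3: +8 new -> 19 infected
Step 4: +8 new -> 27 infected
Step 5: +7 new -> 34 infected
Step 6: +4 new -> 38 infected
Step 7: +2 new -> 40 infected

Answer: 40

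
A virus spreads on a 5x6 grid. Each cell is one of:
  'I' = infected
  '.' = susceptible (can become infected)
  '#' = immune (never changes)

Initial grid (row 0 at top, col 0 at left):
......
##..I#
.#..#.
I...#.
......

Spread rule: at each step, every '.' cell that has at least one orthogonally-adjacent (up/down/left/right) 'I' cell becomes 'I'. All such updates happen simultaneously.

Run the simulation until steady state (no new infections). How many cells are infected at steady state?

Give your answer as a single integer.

Step 0 (initial): 2 infected
Step 1: +5 new -> 7 infected
Step 2: +6 new -> 13 infected
Step 3: +4 new -> 17 infected
Step 4: +2 new -> 19 infected
Step 5: +2 new -> 21 infected
Step 6: +1 new -> 22 infected
Step 7: +1 new -> 23 infected
Step 8: +1 new -> 24 infected
Step 9: +0 new -> 24 infected

Answer: 24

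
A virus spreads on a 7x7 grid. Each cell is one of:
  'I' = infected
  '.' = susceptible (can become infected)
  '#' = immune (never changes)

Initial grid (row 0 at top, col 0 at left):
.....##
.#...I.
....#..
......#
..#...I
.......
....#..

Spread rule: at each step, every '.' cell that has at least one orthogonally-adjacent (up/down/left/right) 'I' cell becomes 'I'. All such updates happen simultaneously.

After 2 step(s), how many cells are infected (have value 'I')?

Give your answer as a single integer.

Answer: 14

Derivation:
Step 0 (initial): 2 infected
Step 1: +5 new -> 7 infected
Step 2: +7 new -> 14 infected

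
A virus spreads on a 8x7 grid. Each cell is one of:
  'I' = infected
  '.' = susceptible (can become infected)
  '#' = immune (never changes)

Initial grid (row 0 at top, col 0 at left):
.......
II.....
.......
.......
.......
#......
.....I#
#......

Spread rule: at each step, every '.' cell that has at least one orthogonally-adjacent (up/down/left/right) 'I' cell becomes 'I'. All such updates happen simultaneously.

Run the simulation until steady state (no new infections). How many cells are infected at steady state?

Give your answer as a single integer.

Answer: 53

Derivation:
Step 0 (initial): 3 infected
Step 1: +8 new -> 11 infected
Step 2: +11 new -> 22 infected
Step 3: +12 new -> 34 infected
Step 4: +13 new -> 47 infected
Step 5: +5 new -> 52 infected
Step 6: +1 new -> 53 infected
Step 7: +0 new -> 53 infected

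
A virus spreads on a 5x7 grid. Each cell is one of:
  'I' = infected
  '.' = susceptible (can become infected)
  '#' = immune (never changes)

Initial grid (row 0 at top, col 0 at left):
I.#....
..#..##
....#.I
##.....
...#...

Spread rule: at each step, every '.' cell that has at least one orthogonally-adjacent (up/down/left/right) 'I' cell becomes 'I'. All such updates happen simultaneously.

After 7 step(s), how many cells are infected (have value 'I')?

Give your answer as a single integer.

Answer: 23

Derivation:
Step 0 (initial): 2 infected
Step 1: +4 new -> 6 infected
Step 2: +4 new -> 10 infected
Step 3: +3 new -> 13 infected
Step 4: +3 new -> 16 infected
Step 5: +2 new -> 18 infected
Step 6: +2 new -> 20 infected
Step 7: +3 new -> 23 infected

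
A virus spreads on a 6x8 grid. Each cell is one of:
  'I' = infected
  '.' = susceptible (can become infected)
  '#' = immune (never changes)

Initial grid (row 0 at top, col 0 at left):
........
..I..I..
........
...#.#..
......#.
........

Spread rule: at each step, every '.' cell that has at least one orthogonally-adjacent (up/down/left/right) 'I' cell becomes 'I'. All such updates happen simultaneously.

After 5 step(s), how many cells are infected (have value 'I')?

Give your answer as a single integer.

Answer: 41

Derivation:
Step 0 (initial): 2 infected
Step 1: +8 new -> 10 infected
Step 2: +11 new -> 21 infected
Step 3: +8 new -> 29 infected
Step 4: +6 new -> 35 infected
Step 5: +6 new -> 41 infected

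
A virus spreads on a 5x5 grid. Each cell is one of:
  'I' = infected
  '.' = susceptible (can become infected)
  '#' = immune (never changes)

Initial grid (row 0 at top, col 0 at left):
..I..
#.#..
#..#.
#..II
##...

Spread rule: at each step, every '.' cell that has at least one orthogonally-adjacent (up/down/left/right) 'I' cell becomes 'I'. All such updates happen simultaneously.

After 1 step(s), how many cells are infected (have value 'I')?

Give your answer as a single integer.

Step 0 (initial): 3 infected
Step 1: +6 new -> 9 infected

Answer: 9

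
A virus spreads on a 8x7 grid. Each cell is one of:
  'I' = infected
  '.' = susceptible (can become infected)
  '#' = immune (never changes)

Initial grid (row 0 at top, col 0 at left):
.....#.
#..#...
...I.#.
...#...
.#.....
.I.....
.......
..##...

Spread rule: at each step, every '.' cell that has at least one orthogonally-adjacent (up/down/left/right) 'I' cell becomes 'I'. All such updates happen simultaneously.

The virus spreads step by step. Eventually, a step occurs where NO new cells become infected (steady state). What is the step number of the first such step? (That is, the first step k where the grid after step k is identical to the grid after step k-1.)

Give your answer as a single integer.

Answer: 8

Derivation:
Step 0 (initial): 2 infected
Step 1: +5 new -> 7 infected
Step 2: +11 new -> 18 infected
Step 3: +13 new -> 31 infected
Step 4: +7 new -> 38 infected
Step 5: +7 new -> 45 infected
Step 6: +2 new -> 47 infected
Step 7: +1 new -> 48 infected
Step 8: +0 new -> 48 infected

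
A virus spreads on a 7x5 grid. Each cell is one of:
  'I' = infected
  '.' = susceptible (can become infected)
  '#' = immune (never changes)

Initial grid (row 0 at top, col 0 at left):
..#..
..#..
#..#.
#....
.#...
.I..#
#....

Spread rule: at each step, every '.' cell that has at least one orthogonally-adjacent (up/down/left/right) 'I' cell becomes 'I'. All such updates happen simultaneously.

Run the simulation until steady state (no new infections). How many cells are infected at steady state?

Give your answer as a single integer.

Step 0 (initial): 1 infected
Step 1: +3 new -> 4 infected
Step 2: +4 new -> 8 infected
Step 3: +3 new -> 11 infected
Step 4: +5 new -> 16 infected
Step 5: +2 new -> 18 infected
Step 6: +2 new -> 20 infected
Step 7: +3 new -> 23 infected
Step 8: +3 new -> 26 infected
Step 9: +1 new -> 27 infected
Step 10: +0 new -> 27 infected

Answer: 27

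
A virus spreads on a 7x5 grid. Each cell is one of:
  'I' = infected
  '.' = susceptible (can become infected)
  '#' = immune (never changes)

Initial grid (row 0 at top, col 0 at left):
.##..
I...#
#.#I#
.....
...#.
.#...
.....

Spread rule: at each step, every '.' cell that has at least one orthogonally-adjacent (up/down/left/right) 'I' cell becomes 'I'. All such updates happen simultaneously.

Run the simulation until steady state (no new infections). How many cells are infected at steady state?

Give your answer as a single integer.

Answer: 27

Derivation:
Step 0 (initial): 2 infected
Step 1: +4 new -> 6 infected
Step 2: +5 new -> 11 infected
Step 3: +4 new -> 15 infected
Step 4: +4 new -> 19 infected
Step 5: +4 new -> 23 infected
Step 6: +3 new -> 26 infected
Step 7: +1 new -> 27 infected
Step 8: +0 new -> 27 infected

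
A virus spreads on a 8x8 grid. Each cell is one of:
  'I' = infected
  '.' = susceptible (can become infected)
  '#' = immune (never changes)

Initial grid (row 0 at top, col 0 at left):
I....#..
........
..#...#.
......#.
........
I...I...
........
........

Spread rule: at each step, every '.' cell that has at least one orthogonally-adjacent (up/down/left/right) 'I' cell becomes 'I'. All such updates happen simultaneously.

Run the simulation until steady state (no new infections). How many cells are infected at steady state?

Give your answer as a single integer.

Answer: 60

Derivation:
Step 0 (initial): 3 infected
Step 1: +9 new -> 12 infected
Step 2: +15 new -> 27 infected
Step 3: +15 new -> 42 infected
Step 4: +10 new -> 52 infected
Step 5: +3 new -> 55 infected
Step 6: +2 new -> 57 infected
Step 7: +2 new -> 59 infected
Step 8: +1 new -> 60 infected
Step 9: +0 new -> 60 infected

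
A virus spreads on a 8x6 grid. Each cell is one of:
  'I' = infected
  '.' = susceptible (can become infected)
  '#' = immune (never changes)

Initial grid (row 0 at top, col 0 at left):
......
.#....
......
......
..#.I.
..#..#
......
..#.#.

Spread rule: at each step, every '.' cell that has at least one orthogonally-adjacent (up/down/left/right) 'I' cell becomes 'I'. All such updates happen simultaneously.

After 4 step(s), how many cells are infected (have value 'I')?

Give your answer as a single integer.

Step 0 (initial): 1 infected
Step 1: +4 new -> 5 infected
Step 2: +5 new -> 10 infected
Step 3: +6 new -> 16 infected
Step 4: +8 new -> 24 infected

Answer: 24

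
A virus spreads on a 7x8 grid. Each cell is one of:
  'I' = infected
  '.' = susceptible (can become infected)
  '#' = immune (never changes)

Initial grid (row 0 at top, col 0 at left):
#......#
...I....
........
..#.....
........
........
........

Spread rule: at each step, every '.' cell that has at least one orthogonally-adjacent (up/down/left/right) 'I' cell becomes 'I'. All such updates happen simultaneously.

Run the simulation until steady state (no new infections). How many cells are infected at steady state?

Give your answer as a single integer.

Step 0 (initial): 1 infected
Step 1: +4 new -> 5 infected
Step 2: +7 new -> 12 infected
Step 3: +8 new -> 20 infected
Step 4: +9 new -> 29 infected
Step 5: +8 new -> 37 infected
Step 6: +7 new -> 44 infected
Step 7: +5 new -> 49 infected
Step 8: +3 new -> 52 infected
Step 9: +1 new -> 53 infected
Step 10: +0 new -> 53 infected

Answer: 53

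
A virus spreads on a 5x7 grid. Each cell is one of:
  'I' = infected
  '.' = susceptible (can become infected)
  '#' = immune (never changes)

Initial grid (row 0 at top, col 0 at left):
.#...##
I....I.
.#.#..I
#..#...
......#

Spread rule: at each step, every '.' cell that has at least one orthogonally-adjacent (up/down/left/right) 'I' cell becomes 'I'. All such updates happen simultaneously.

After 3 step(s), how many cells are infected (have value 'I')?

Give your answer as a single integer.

Step 0 (initial): 3 infected
Step 1: +7 new -> 10 infected
Step 2: +5 new -> 15 infected
Step 3: +5 new -> 20 infected

Answer: 20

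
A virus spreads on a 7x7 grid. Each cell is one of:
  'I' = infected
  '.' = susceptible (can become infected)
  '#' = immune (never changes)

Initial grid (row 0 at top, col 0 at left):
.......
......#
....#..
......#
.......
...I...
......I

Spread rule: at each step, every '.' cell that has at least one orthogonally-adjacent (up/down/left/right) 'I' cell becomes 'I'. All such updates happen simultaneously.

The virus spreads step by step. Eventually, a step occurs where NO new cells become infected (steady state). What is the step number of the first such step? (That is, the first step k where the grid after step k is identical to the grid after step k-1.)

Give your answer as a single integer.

Step 0 (initial): 2 infected
Step 1: +6 new -> 8 infected
Step 2: +8 new -> 16 infected
Step 3: +7 new -> 23 infected
Step 4: +6 new -> 29 infected
Step 5: +6 new -> 35 infected
Step 6: +6 new -> 41 infected
Step 7: +3 new -> 44 infected
Step 8: +2 new -> 46 infected
Step 9: +0 new -> 46 infected

Answer: 9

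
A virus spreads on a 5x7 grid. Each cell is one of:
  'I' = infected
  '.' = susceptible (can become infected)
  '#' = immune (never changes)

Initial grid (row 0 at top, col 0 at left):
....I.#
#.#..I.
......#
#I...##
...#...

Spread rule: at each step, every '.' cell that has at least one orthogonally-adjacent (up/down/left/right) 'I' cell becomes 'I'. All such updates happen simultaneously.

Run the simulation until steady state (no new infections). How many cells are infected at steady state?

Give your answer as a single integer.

Step 0 (initial): 3 infected
Step 1: +8 new -> 11 infected
Step 2: +9 new -> 20 infected
Step 3: +3 new -> 23 infected
Step 4: +2 new -> 25 infected
Step 5: +1 new -> 26 infected
Step 6: +1 new -> 27 infected
Step 7: +0 new -> 27 infected

Answer: 27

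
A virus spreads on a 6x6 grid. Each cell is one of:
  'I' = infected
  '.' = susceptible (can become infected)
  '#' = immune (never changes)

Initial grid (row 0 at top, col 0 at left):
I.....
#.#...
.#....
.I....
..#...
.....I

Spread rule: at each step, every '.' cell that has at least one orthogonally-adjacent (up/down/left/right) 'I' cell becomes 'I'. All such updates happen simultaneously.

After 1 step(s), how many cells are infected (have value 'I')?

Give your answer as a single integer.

Answer: 9

Derivation:
Step 0 (initial): 3 infected
Step 1: +6 new -> 9 infected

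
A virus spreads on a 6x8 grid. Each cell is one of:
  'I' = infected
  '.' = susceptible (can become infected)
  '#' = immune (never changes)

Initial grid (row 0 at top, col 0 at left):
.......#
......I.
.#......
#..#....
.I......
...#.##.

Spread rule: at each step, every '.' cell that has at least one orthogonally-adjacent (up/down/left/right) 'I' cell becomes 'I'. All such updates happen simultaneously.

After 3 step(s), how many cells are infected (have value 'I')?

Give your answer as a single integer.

Answer: 27

Derivation:
Step 0 (initial): 2 infected
Step 1: +8 new -> 10 infected
Step 2: +9 new -> 19 infected
Step 3: +8 new -> 27 infected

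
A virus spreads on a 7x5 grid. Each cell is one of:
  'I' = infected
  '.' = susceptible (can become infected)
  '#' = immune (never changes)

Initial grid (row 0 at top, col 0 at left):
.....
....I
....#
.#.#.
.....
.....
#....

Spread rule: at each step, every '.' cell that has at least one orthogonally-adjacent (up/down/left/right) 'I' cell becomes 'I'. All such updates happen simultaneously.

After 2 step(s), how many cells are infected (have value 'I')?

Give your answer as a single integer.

Answer: 6

Derivation:
Step 0 (initial): 1 infected
Step 1: +2 new -> 3 infected
Step 2: +3 new -> 6 infected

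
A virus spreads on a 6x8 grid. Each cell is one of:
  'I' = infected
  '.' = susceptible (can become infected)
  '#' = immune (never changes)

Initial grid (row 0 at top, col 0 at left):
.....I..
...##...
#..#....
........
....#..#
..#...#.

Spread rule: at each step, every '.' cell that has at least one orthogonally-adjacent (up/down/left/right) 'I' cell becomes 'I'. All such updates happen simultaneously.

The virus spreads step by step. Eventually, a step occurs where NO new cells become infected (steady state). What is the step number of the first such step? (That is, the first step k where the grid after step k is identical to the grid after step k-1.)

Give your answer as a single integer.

Step 0 (initial): 1 infected
Step 1: +3 new -> 4 infected
Step 2: +4 new -> 8 infected
Step 3: +5 new -> 13 infected
Step 4: +6 new -> 19 infected
Step 5: +7 new -> 26 infected
Step 6: +5 new -> 31 infected
Step 7: +3 new -> 34 infected
Step 8: +2 new -> 36 infected
Step 9: +2 new -> 38 infected
Step 10: +1 new -> 39 infected
Step 11: +0 new -> 39 infected

Answer: 11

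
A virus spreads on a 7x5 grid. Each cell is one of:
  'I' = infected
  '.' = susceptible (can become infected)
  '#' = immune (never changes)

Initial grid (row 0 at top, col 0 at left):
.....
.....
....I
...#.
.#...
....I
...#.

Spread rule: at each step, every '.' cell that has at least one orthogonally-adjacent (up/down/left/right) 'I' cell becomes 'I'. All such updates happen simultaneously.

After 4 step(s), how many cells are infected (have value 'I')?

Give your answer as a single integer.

Answer: 26

Derivation:
Step 0 (initial): 2 infected
Step 1: +6 new -> 8 infected
Step 2: +5 new -> 13 infected
Step 3: +7 new -> 20 infected
Step 4: +6 new -> 26 infected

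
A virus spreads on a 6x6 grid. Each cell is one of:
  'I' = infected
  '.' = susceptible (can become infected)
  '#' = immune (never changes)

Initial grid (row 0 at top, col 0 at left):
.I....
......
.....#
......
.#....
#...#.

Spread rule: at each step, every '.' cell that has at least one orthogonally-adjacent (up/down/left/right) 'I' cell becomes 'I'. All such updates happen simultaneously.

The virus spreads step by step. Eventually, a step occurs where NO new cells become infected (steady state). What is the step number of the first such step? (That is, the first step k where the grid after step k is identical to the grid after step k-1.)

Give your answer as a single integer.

Answer: 10

Derivation:
Step 0 (initial): 1 infected
Step 1: +3 new -> 4 infected
Step 2: +4 new -> 8 infected
Step 3: +5 new -> 13 infected
Step 4: +5 new -> 18 infected
Step 5: +5 new -> 23 infected
Step 6: +3 new -> 26 infected
Step 7: +4 new -> 30 infected
Step 8: +1 new -> 31 infected
Step 9: +1 new -> 32 infected
Step 10: +0 new -> 32 infected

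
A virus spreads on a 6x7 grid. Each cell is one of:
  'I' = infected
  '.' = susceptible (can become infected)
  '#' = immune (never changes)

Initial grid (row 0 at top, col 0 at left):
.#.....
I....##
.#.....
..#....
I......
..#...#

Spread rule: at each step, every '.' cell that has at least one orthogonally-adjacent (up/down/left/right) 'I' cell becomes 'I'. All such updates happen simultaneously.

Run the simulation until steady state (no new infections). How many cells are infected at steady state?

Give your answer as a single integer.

Step 0 (initial): 2 infected
Step 1: +6 new -> 8 infected
Step 2: +4 new -> 12 infected
Step 3: +4 new -> 16 infected
Step 4: +6 new -> 22 infected
Step 5: +5 new -> 27 infected
Step 6: +5 new -> 32 infected
Step 7: +3 new -> 35 infected
Step 8: +0 new -> 35 infected

Answer: 35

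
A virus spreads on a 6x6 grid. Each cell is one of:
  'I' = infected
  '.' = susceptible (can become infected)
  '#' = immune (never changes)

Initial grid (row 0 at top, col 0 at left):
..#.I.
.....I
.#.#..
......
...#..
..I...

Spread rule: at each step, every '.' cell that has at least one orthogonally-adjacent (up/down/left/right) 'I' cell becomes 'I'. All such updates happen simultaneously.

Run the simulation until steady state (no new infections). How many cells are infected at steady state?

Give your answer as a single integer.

Step 0 (initial): 3 infected
Step 1: +7 new -> 10 infected
Step 2: +7 new -> 17 infected
Step 3: +9 new -> 26 infected
Step 4: +2 new -> 28 infected
Step 5: +3 new -> 31 infected
Step 6: +1 new -> 32 infected
Step 7: +0 new -> 32 infected

Answer: 32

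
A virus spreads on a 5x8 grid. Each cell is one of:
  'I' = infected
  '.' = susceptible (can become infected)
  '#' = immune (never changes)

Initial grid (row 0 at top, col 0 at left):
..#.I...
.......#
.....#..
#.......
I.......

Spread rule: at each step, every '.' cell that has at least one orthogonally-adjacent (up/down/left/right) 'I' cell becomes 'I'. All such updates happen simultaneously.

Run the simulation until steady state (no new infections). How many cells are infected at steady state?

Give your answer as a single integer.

Answer: 36

Derivation:
Step 0 (initial): 2 infected
Step 1: +4 new -> 6 infected
Step 2: +6 new -> 12 infected
Step 3: +8 new -> 20 infected
Step 4: +7 new -> 27 infected
Step 5: +5 new -> 32 infected
Step 6: +3 new -> 35 infected
Step 7: +1 new -> 36 infected
Step 8: +0 new -> 36 infected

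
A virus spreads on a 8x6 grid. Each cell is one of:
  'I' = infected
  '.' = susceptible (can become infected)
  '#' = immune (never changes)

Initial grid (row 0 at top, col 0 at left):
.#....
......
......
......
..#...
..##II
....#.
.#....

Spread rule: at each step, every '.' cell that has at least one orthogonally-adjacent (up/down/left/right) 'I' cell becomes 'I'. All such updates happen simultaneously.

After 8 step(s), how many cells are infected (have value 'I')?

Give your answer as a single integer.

Answer: 40

Derivation:
Step 0 (initial): 2 infected
Step 1: +3 new -> 5 infected
Step 2: +4 new -> 9 infected
Step 3: +4 new -> 13 infected
Step 4: +5 new -> 18 infected
Step 5: +7 new -> 25 infected
Step 6: +6 new -> 31 infected
Step 7: +6 new -> 37 infected
Step 8: +3 new -> 40 infected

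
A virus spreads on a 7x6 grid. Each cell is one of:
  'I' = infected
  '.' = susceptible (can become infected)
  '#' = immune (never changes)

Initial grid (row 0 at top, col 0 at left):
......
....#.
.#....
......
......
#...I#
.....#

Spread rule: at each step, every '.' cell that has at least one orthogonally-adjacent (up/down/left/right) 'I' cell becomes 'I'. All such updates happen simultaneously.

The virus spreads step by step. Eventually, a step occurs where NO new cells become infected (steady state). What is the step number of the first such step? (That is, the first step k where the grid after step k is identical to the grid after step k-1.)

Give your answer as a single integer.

Step 0 (initial): 1 infected
Step 1: +3 new -> 4 infected
Step 2: +5 new -> 9 infected
Step 3: +6 new -> 15 infected
Step 4: +5 new -> 20 infected
Step 5: +6 new -> 26 infected
Step 6: +4 new -> 30 infected
Step 7: +4 new -> 34 infected
Step 8: +2 new -> 36 infected
Step 9: +1 new -> 37 infected
Step 10: +0 new -> 37 infected

Answer: 10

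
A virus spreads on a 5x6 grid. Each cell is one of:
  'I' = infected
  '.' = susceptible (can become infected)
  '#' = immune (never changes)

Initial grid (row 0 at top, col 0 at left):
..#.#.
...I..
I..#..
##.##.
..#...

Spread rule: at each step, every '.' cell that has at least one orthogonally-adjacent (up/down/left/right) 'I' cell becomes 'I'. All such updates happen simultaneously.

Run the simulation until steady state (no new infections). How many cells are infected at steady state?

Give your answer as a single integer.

Step 0 (initial): 2 infected
Step 1: +5 new -> 7 infected
Step 2: +5 new -> 12 infected
Step 3: +4 new -> 16 infected
Step 4: +1 new -> 17 infected
Step 5: +1 new -> 18 infected
Step 6: +1 new -> 19 infected
Step 7: +1 new -> 20 infected
Step 8: +0 new -> 20 infected

Answer: 20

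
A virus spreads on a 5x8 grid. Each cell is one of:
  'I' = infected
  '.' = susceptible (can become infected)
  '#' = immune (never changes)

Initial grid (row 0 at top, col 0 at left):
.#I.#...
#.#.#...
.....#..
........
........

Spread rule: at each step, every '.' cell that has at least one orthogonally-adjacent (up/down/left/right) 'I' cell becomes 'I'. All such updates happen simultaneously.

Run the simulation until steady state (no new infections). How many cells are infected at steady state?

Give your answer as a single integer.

Answer: 33

Derivation:
Step 0 (initial): 1 infected
Step 1: +1 new -> 2 infected
Step 2: +1 new -> 3 infected
Step 3: +1 new -> 4 infected
Step 4: +3 new -> 7 infected
Step 5: +4 new -> 11 infected
Step 6: +6 new -> 17 infected
Step 7: +4 new -> 21 infected
Step 8: +4 new -> 25 infected
Step 9: +3 new -> 28 infected
Step 10: +3 new -> 31 infected
Step 11: +2 new -> 33 infected
Step 12: +0 new -> 33 infected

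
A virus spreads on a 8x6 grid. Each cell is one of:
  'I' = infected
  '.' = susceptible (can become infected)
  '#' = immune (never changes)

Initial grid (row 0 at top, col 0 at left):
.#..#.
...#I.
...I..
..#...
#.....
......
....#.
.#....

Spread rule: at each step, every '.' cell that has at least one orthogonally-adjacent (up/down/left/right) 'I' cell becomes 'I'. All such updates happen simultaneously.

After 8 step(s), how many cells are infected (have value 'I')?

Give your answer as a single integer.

Answer: 41

Derivation:
Step 0 (initial): 2 infected
Step 1: +4 new -> 6 infected
Step 2: +6 new -> 12 infected
Step 3: +8 new -> 20 infected
Step 4: +8 new -> 28 infected
Step 5: +5 new -> 33 infected
Step 6: +5 new -> 38 infected
Step 7: +2 new -> 40 infected
Step 8: +1 new -> 41 infected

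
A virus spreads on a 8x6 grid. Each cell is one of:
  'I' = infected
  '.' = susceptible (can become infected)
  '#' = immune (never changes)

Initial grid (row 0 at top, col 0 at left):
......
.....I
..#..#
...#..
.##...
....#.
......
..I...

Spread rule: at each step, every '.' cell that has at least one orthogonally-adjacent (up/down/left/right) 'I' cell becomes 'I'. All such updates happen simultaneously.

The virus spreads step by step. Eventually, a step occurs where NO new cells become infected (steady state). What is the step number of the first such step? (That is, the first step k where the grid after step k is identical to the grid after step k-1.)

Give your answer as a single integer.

Answer: 8

Derivation:
Step 0 (initial): 2 infected
Step 1: +5 new -> 7 infected
Step 2: +8 new -> 15 infected
Step 3: +9 new -> 24 infected
Step 4: +7 new -> 31 infected
Step 5: +6 new -> 37 infected
Step 6: +4 new -> 41 infected
Step 7: +1 new -> 42 infected
Step 8: +0 new -> 42 infected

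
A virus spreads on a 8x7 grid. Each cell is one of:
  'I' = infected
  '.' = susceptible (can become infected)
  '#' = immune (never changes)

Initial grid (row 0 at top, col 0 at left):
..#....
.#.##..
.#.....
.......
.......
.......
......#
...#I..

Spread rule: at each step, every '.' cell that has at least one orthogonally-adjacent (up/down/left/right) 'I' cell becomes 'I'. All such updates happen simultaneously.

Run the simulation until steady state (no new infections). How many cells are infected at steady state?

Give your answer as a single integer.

Answer: 49

Derivation:
Step 0 (initial): 1 infected
Step 1: +2 new -> 3 infected
Step 2: +4 new -> 7 infected
Step 3: +4 new -> 11 infected
Step 4: +7 new -> 18 infected
Step 5: +8 new -> 26 infected
Step 6: +7 new -> 33 infected
Step 7: +5 new -> 38 infected
Step 8: +4 new -> 42 infected
Step 9: +3 new -> 45 infected
Step 10: +2 new -> 47 infected
Step 11: +1 new -> 48 infected
Step 12: +1 new -> 49 infected
Step 13: +0 new -> 49 infected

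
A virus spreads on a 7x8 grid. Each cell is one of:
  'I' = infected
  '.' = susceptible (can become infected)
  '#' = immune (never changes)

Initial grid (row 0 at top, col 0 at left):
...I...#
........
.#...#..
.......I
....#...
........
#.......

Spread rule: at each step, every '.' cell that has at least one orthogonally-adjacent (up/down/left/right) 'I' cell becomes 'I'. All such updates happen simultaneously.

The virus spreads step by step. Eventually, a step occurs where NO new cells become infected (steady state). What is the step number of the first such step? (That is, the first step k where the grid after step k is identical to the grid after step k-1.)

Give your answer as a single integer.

Answer: 9

Derivation:
Step 0 (initial): 2 infected
Step 1: +6 new -> 8 infected
Step 2: +10 new -> 18 infected
Step 3: +12 new -> 30 infected
Step 4: +5 new -> 35 infected
Step 5: +6 new -> 41 infected
Step 6: +5 new -> 46 infected
Step 7: +3 new -> 49 infected
Step 8: +2 new -> 51 infected
Step 9: +0 new -> 51 infected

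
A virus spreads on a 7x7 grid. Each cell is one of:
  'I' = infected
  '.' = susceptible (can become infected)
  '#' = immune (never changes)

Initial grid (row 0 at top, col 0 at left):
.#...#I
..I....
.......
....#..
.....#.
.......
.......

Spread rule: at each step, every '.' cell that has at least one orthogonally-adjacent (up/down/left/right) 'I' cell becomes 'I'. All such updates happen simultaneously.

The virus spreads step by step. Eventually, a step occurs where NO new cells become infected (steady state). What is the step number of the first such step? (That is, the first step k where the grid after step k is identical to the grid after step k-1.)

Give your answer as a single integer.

Step 0 (initial): 2 infected
Step 1: +5 new -> 7 infected
Step 2: +8 new -> 15 infected
Step 3: +9 new -> 24 infected
Step 4: +6 new -> 30 infected
Step 5: +6 new -> 36 infected
Step 6: +6 new -> 42 infected
Step 7: +3 new -> 45 infected
Step 8: +0 new -> 45 infected

Answer: 8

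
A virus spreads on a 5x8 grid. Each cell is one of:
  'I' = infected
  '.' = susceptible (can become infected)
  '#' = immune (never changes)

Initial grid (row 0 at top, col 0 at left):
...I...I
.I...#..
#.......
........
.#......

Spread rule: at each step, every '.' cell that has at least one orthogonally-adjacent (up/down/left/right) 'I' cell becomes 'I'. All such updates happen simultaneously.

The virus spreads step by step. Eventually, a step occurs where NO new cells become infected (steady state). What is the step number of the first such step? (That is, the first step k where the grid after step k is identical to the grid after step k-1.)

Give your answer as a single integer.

Answer: 7

Derivation:
Step 0 (initial): 3 infected
Step 1: +9 new -> 12 infected
Step 2: +8 new -> 20 infected
Step 3: +6 new -> 26 infected
Step 4: +7 new -> 33 infected
Step 5: +3 new -> 36 infected
Step 6: +1 new -> 37 infected
Step 7: +0 new -> 37 infected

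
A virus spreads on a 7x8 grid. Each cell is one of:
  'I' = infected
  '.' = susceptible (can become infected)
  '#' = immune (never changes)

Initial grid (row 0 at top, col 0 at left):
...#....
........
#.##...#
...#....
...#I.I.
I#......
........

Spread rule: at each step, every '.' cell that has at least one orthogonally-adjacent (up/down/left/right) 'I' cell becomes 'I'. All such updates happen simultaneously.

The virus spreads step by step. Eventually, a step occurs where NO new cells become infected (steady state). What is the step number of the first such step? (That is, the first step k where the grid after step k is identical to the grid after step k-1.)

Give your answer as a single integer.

Step 0 (initial): 3 infected
Step 1: +8 new -> 11 infected
Step 2: +12 new -> 23 infected
Step 3: +10 new -> 33 infected
Step 4: +7 new -> 40 infected
Step 5: +4 new -> 44 infected
Step 6: +3 new -> 47 infected
Step 7: +1 new -> 48 infected
Step 8: +0 new -> 48 infected

Answer: 8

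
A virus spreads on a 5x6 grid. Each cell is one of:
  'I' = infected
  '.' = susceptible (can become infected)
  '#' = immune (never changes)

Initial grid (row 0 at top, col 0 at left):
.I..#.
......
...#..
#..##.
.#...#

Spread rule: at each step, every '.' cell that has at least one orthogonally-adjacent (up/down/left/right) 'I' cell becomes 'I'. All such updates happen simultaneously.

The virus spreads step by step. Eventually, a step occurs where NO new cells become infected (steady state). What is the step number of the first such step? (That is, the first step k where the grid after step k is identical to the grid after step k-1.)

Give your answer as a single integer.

Answer: 8

Derivation:
Step 0 (initial): 1 infected
Step 1: +3 new -> 4 infected
Step 2: +4 new -> 8 infected
Step 3: +4 new -> 12 infected
Step 4: +2 new -> 14 infected
Step 5: +3 new -> 17 infected
Step 6: +3 new -> 20 infected
Step 7: +2 new -> 22 infected
Step 8: +0 new -> 22 infected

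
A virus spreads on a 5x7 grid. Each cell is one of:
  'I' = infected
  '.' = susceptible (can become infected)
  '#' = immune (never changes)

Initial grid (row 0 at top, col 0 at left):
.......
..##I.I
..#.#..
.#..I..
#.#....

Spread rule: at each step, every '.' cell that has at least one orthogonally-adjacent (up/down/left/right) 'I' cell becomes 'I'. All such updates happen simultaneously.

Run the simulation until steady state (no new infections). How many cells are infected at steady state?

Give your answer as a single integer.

Step 0 (initial): 3 infected
Step 1: +7 new -> 10 infected
Step 2: +8 new -> 18 infected
Step 3: +2 new -> 20 infected
Step 4: +1 new -> 21 infected
Step 5: +2 new -> 23 infected
Step 6: +2 new -> 25 infected
Step 7: +1 new -> 26 infected
Step 8: +1 new -> 27 infected
Step 9: +0 new -> 27 infected

Answer: 27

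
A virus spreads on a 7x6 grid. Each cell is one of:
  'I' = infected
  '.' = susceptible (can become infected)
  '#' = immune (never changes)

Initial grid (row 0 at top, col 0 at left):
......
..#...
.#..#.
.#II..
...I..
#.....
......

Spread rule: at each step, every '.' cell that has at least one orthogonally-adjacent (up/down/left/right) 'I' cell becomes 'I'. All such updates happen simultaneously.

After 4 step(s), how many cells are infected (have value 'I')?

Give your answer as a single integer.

Step 0 (initial): 3 infected
Step 1: +6 new -> 9 infected
Step 2: +7 new -> 16 infected
Step 3: +8 new -> 24 infected
Step 4: +6 new -> 30 infected

Answer: 30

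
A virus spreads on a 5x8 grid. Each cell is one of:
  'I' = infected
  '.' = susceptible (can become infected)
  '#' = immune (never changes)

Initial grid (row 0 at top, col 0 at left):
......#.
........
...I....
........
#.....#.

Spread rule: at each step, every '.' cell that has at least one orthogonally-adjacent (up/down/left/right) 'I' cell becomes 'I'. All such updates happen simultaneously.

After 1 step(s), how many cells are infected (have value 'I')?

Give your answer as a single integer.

Answer: 5

Derivation:
Step 0 (initial): 1 infected
Step 1: +4 new -> 5 infected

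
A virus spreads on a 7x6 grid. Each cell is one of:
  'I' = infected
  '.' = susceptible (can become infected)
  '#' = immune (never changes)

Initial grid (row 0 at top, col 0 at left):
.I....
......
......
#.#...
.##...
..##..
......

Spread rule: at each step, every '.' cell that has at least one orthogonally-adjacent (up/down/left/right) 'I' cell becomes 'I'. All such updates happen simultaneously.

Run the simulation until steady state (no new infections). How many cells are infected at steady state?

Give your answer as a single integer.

Step 0 (initial): 1 infected
Step 1: +3 new -> 4 infected
Step 2: +4 new -> 8 infected
Step 3: +5 new -> 13 infected
Step 4: +3 new -> 16 infected
Step 5: +3 new -> 19 infected
Step 6: +3 new -> 22 infected
Step 7: +2 new -> 24 infected
Step 8: +2 new -> 26 infected
Step 9: +2 new -> 28 infected
Step 10: +2 new -> 30 infected
Step 11: +1 new -> 31 infected
Step 12: +1 new -> 32 infected
Step 13: +2 new -> 34 infected
Step 14: +1 new -> 35 infected
Step 15: +1 new -> 36 infected
Step 16: +0 new -> 36 infected

Answer: 36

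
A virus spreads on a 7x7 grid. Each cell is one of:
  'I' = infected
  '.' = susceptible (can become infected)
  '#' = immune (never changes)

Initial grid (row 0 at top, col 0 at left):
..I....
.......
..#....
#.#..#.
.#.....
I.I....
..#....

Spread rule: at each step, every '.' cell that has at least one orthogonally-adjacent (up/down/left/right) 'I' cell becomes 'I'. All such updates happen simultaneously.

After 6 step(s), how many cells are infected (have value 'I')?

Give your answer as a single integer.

Answer: 43

Derivation:
Step 0 (initial): 3 infected
Step 1: +8 new -> 11 infected
Step 2: +8 new -> 19 infected
Step 3: +9 new -> 28 infected
Step 4: +9 new -> 37 infected
Step 5: +4 new -> 41 infected
Step 6: +2 new -> 43 infected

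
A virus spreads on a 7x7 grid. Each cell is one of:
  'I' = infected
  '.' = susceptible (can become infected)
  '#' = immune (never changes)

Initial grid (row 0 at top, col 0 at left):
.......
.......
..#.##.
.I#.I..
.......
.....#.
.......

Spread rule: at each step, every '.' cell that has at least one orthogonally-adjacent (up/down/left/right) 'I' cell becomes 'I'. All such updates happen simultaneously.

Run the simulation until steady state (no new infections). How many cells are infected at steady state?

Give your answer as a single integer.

Answer: 44

Derivation:
Step 0 (initial): 2 infected
Step 1: +6 new -> 8 infected
Step 2: +10 new -> 18 infected
Step 3: +11 new -> 29 infected
Step 4: +10 new -> 39 infected
Step 5: +4 new -> 43 infected
Step 6: +1 new -> 44 infected
Step 7: +0 new -> 44 infected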